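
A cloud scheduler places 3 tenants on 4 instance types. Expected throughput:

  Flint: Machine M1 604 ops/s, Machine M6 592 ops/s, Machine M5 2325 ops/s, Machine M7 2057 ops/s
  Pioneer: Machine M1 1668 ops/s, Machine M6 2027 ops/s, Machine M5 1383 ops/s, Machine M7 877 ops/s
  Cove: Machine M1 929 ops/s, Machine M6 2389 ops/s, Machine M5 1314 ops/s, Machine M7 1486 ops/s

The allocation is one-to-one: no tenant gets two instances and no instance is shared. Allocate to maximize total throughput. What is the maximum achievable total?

Max total: 6382 ops/s

Optimal: Flint→Machine M5 (2325 ops/s), Pioneer→Machine M1 (1668 ops/s), Cove→Machine M6 (2389 ops/s) — total 2325+1668+2389 = 6382 ops/s.
Next-best assignment: Flint→Machine M7, Pioneer→Machine M1, Cove→Machine M6 = 6114 ops/s.
Swapping Flint↔Pioneer (Flint→Machine M1 604 ops/s, Pioneer→Machine M5 1383 ops/s) loses 2006.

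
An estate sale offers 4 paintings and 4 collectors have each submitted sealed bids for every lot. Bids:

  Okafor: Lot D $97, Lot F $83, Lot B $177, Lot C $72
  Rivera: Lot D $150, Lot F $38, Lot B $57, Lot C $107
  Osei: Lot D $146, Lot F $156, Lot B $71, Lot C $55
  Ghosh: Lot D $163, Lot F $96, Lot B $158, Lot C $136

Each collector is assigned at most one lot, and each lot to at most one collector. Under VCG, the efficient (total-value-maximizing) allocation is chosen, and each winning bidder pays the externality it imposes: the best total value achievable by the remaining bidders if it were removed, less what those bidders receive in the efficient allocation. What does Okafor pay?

Efficient allocation: Okafor→Lot B ($177), Rivera→Lot D ($150), Osei→Lot F ($156), Ghosh→Lot C ($136); total welfare W = $619.
Okafor receives Lot B at value $177, so the others get W − 177 = $442.
Without Okafor: best allocation of the remaining 3 bidders over all 4 lots is Rivera→Lot D ($150), Osei→Lot F ($156), Ghosh→Lot B ($158), total $464.
VCG payment = (others' best without Okafor) − (others' welfare with Okafor) = 464 − 442 = $22.

Okafor pays $22.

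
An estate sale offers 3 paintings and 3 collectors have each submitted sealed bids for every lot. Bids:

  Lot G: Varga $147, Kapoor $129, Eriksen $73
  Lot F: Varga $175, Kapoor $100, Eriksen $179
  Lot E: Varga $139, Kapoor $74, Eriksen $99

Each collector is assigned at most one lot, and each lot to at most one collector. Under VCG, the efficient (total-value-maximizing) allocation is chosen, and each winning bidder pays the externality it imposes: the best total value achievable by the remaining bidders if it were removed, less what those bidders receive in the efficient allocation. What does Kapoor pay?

Kapoor pays $8.

Efficient allocation: Varga→Lot E ($139), Kapoor→Lot G ($129), Eriksen→Lot F ($179); total welfare W = $447.
Kapoor receives Lot G at value $129, so the others get W − 129 = $318.
Without Kapoor: best allocation of the remaining 2 bidders over all 3 lots is Varga→Lot G ($147), Eriksen→Lot F ($179), total $326.
VCG payment = (others' best without Kapoor) − (others' welfare with Kapoor) = 326 − 318 = $8.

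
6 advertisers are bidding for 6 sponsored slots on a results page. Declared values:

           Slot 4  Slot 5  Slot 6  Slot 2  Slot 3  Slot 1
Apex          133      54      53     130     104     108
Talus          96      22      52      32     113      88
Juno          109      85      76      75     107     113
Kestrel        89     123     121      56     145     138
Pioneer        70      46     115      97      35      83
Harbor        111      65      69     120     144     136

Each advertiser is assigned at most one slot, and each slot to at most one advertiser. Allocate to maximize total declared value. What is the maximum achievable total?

Maximum total: $726

This is a one-to-one assignment (maximum-weight bipartite matching).
Optimal: Apex→Slot 2 ($130), Talus→Slot 3 ($113), Juno→Slot 4 ($109), Kestrel→Slot 5 ($123), Pioneer→Slot 6 ($115), Harbor→Slot 1 ($136) — total 130+113+109+123+115+136 = $726.
Column-greedy (each slot in turn goes to its best remaining advertiser) gives $717, worse by 9.
Checked against all permutations: $726 is optimal.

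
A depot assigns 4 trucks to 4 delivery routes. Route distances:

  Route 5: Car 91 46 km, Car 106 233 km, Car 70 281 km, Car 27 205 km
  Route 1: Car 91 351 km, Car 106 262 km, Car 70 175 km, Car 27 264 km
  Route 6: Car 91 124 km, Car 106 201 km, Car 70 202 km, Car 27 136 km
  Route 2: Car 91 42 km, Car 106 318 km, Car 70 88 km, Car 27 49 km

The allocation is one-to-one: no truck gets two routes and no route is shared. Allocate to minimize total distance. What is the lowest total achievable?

Min total: 471 km

Optimal: Car 91→Route 5 (46 km), Car 106→Route 6 (201 km), Car 70→Route 1 (175 km), Car 27→Route 2 (49 km) — total 46+201+175+49 = 471 km.
Next-best assignment: Car 91→Route 5, Car 106→Route 1, Car 70→Route 2, Car 27→Route 6 = 532 km.
Checked against all permutations: 471 km is optimal.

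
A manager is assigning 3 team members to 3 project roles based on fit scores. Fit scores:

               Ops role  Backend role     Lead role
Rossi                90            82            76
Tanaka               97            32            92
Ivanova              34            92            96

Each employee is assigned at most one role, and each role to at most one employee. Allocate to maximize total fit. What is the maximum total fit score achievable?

This is a one-to-one assignment (maximum-weight bipartite matching).
Optimal: Rossi→Backend role (82 pts), Tanaka→Ops role (97 pts), Ivanova→Lead role (96 pts) — total 82+97+96 = 275 pts.
Column-greedy (each role in turn goes to its best remaining employee) gives 265 pts, worse by 10.
Next-best assignment: Rossi→Ops role, Tanaka→Lead role, Ivanova→Backend role = 274 pts.
Swapping Ivanova↔Rossi (Ivanova→Backend role 92 pts, Rossi→Lead role 76 pts) loses 10.
Checked against all permutations: 275 pts is optimal.

Max total: 275 pts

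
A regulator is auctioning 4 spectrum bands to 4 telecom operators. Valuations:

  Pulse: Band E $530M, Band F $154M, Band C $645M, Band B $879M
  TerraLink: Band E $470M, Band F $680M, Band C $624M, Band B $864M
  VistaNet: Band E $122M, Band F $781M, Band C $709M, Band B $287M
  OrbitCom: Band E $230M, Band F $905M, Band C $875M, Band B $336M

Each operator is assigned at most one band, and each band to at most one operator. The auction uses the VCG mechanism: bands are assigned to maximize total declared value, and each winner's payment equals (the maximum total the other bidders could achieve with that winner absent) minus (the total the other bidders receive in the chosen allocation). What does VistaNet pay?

VistaNet pays $165M.

Efficient allocation: Pulse→Band E ($530M), TerraLink→Band B ($864M), VistaNet→Band F ($781M), OrbitCom→Band C ($875M); total welfare W = $3050M.
VistaNet receives Band F at value $781M, so the others get W − 781 = $2269M.
Without VistaNet: best allocation of the remaining 3 bidders over all 4 bands is Pulse→Band B ($879M), TerraLink→Band F ($680M), OrbitCom→Band C ($875M), total $2434M.
VCG payment = (others' best without VistaNet) − (others' welfare with VistaNet) = 2434 − 2269 = $165M.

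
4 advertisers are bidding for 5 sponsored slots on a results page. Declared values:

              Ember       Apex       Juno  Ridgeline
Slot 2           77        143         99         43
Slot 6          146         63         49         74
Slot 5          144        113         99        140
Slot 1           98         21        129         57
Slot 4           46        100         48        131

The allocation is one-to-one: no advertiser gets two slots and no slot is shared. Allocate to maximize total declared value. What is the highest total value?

Maximum total: $558

Treat this as an assignment problem: match each advertiser to one slot.
Optimal: Ember→Slot 6 ($146), Apex→Slot 2 ($143), Juno→Slot 1 ($129), Ridgeline→Slot 5 ($140) — total 146+143+129+140 = $558.
Next-best assignment: Ember→Slot 6, Apex→Slot 2, Juno→Slot 1, Ridgeline→Slot 4 = $549.
Every other assignment is strictly worse.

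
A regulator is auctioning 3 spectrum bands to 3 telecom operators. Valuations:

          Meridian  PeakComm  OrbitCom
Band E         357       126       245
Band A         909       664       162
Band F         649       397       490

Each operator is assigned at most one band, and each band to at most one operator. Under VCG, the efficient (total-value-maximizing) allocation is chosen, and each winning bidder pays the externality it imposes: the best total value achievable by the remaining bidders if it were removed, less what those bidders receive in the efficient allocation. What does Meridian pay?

Meridian pays $245M.

Efficient allocation: Meridian→Band F ($649M), PeakComm→Band A ($664M), OrbitCom→Band E ($245M); total welfare W = $1558M.
Meridian receives Band F at value $649M, so the others get W − 649 = $909M.
Without Meridian: best allocation of the remaining 2 bidders over all 3 bands is PeakComm→Band A ($664M), OrbitCom→Band F ($490M), total $1154M.
VCG payment = (others' best without Meridian) − (others' welfare with Meridian) = 1154 − 909 = $245M.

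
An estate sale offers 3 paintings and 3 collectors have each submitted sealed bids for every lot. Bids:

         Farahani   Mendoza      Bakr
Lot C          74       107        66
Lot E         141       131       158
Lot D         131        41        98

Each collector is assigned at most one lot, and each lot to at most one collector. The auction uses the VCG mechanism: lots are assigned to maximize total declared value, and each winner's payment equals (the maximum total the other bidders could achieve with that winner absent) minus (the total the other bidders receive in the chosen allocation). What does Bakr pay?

Efficient allocation: Farahani→Lot D ($131), Mendoza→Lot C ($107), Bakr→Lot E ($158); total welfare W = $396.
Bakr receives Lot E at value $158, so the others get W − 158 = $238.
Without Bakr: best allocation of the remaining 2 bidders over all 3 lots is Farahani→Lot D ($131), Mendoza→Lot E ($131), total $262.
VCG payment = (others' best without Bakr) − (others' welfare with Bakr) = 262 − 238 = $24.

Bakr pays $24.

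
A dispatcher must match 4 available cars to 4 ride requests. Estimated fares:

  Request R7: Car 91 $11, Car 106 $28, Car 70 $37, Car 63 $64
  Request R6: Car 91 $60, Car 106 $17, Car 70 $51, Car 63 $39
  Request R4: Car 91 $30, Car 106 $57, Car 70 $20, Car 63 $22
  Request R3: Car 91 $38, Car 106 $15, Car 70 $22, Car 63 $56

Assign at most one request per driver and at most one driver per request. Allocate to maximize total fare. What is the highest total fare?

Maximum total: $210

Optimal: Car 91→Request R6 ($60), Car 106→Request R4 ($57), Car 70→Request R7 ($37), Car 63→Request R3 ($56) — total 60+57+37+56 = $210.
Max-entry greedy (repeatedly take the single best remaining cell) gives $203, worse by 7.
Swapping Car 106↔Car 63 (Car 106→Request R3 $15, Car 63→Request R4 $22) loses 76.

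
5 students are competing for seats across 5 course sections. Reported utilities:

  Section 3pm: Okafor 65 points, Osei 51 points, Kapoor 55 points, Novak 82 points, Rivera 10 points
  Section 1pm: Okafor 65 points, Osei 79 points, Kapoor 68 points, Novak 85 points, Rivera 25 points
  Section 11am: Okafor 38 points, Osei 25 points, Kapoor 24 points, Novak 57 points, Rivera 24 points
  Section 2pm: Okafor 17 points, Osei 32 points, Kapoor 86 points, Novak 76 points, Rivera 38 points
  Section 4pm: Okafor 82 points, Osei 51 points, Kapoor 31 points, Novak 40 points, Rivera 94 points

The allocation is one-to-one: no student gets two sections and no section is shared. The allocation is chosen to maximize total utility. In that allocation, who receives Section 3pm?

Optimal: Okafor→Section 3pm (65 points), Osei→Section 1pm (79 points), Kapoor→Section 2pm (86 points), Novak→Section 11am (57 points), Rivera→Section 4pm (94 points) — total 65+79+86+57+94 = 381 points.
Next-best assignment: Okafor→Section 11am, Osei→Section 1pm, Kapoor→Section 2pm, Novak→Section 3pm, Rivera→Section 4pm = 379 points.
Okafor's own top section is Section 4pm (82 points), but forcing Okafor→Section 4pm and reassigning the rest optimally gives only 353 points — worse by 28.

Okafor receives Section 3pm.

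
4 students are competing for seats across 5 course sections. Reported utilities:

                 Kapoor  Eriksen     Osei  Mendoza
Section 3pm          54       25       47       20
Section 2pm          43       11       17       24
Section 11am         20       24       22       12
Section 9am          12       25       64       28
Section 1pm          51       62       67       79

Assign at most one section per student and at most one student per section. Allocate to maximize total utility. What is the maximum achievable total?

Max total: 221 points

Optimal: Kapoor→Section 3pm (54 points), Eriksen→Section 11am (24 points), Osei→Section 9am (64 points), Mendoza→Section 1pm (79 points) — total 54+24+64+79 = 221 points.
Column-greedy (each section in turn goes to its best remaining student) gives 166 points, worse by 55.
Next-best assignment: Kapoor→Section 2pm, Eriksen→Section 3pm, Osei→Section 9am, Mendoza→Section 1pm = 211 points.
Checked against all permutations: 221 points is optimal.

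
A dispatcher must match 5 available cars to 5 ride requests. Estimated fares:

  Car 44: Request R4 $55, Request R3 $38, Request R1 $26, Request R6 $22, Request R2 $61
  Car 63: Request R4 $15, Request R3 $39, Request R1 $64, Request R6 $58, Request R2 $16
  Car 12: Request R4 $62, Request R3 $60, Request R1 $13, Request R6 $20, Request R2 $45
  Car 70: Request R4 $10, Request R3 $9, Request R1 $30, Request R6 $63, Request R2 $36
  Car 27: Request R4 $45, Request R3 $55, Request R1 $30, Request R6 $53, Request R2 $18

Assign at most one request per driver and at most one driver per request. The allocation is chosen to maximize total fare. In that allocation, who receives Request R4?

Car 12 receives Request R4.

This is the linear assignment problem.
Optimal: Car 44→Request R2 ($61), Car 63→Request R1 ($64), Car 12→Request R4 ($62), Car 70→Request R6 ($63), Car 27→Request R3 ($55) — total 61+64+62+63+55 = $305.
Next-best assignment: Car 44→Request R2, Car 63→Request R1, Car 12→Request R3, Car 70→Request R6, Car 27→Request R4 = $293.
No other one-to-one assignment exceeds $305.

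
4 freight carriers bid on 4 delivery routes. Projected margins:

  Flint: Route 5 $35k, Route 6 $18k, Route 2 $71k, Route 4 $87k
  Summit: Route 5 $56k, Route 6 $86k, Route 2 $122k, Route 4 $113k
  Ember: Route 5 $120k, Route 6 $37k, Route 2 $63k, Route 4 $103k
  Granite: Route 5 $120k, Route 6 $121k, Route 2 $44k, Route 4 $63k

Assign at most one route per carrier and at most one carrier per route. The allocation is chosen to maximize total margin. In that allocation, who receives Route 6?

This is a one-to-one assignment (maximum-weight bipartite matching).
Optimal: Flint→Route 4 ($87k), Summit→Route 2 ($122k), Ember→Route 5 ($120k), Granite→Route 6 ($121k) — total 87+122+120+121 = $450k.
Next-best assignment: Flint→Route 2, Summit→Route 4, Ember→Route 5, Granite→Route 6 = $425k.
Swapping Flint↔Granite (Flint→Route 6 $18k, Granite→Route 4 $63k) loses 127.

Granite receives Route 6.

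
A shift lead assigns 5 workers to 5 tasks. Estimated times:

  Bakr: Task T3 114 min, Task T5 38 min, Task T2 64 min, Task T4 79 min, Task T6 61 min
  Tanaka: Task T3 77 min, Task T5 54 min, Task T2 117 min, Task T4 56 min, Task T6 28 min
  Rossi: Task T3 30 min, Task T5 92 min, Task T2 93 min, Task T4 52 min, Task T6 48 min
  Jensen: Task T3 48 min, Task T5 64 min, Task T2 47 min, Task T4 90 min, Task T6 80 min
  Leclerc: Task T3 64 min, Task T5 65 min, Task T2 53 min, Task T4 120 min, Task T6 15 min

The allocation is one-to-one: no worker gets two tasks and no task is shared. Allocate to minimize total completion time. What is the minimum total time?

This is the linear assignment problem.
Optimal: Bakr→Task T5 (38 min), Tanaka→Task T4 (56 min), Rossi→Task T3 (30 min), Jensen→Task T2 (47 min), Leclerc→Task T6 (15 min) — total 38+56+30+47+15 = 186 min.
Row-greedy (each worker in turn takes its cheapest remaining task) gives 263 min, worse by 77.
Swapping Rossi↔Tanaka (Rossi→Task T4 52 min, Tanaka→Task T3 77 min) adds 43.
Every other assignment is strictly worse.

Min total: 186 min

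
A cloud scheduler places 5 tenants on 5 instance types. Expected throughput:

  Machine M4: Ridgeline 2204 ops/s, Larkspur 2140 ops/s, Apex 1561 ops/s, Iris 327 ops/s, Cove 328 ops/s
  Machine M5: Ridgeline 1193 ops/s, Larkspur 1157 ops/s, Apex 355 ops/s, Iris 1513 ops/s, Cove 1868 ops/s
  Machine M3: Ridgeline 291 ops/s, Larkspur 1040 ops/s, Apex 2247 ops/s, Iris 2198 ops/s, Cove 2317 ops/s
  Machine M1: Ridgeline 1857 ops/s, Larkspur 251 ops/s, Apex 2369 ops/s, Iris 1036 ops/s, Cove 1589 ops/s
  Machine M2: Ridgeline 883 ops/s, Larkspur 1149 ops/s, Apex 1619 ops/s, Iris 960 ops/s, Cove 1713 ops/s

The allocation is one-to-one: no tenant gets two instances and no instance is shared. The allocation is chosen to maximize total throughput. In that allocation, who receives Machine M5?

Optimal: Ridgeline→Machine M4 (2204 ops/s), Larkspur→Machine M2 (1149 ops/s), Apex→Machine M1 (2369 ops/s), Iris→Machine M3 (2198 ops/s), Cove→Machine M5 (1868 ops/s) — total 2204+1149+2369+2198+1868 = 9788 ops/s.
Max-entry greedy (repeatedly take the single best remaining cell) gives 9552 ops/s, worse by 236.
Next-best assignment: Ridgeline→Machine M1, Larkspur→Machine M4, Apex→Machine M2, Iris→Machine M3, Cove→Machine M5 = 9682 ops/s.
Cove's own top instance is Machine M3 (2317 ops/s), but forcing Cove→Machine M3 and reassigning the rest optimally gives only 9552 ops/s — worse by 236.

Cove receives Machine M5.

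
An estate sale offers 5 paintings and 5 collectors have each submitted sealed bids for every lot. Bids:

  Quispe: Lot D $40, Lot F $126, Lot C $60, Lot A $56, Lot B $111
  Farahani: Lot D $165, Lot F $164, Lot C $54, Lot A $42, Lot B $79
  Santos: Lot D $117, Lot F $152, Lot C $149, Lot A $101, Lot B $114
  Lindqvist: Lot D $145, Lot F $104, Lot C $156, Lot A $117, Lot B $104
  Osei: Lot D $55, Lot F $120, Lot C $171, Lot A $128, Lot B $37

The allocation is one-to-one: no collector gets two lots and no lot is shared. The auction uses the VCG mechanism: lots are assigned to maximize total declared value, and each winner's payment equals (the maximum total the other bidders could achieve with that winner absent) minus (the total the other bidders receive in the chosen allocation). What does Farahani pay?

Farahani pays $28.

Efficient allocation: Quispe→Lot B ($111), Farahani→Lot D ($165), Santos→Lot F ($152), Lindqvist→Lot A ($117), Osei→Lot C ($171); total welfare W = $716.
Farahani receives Lot D at value $165, so the others get W − 165 = $551.
Without Farahani: best allocation of the remaining 4 bidders over all 5 lots is Quispe→Lot B ($111), Santos→Lot F ($152), Lindqvist→Lot D ($145), Osei→Lot C ($171), total $579.
VCG payment = (others' best without Farahani) − (others' welfare with Farahani) = 579 − 551 = $28.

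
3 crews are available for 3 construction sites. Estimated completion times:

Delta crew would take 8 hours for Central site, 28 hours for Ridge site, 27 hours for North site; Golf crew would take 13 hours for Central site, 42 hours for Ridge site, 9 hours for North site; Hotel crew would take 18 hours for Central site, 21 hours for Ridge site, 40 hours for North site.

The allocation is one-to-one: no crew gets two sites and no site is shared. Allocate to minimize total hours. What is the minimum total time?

Optimal: Delta crew→Central site (8 hours), Golf crew→North site (9 hours), Hotel crew→Ridge site (21 hours) — total 8+9+21 = 38 hours.
Swapping Golf crew↔Hotel crew (Golf crew→Ridge site 42 hours, Hotel crew→North site 40 hours) adds 52.

Min total: 38 hours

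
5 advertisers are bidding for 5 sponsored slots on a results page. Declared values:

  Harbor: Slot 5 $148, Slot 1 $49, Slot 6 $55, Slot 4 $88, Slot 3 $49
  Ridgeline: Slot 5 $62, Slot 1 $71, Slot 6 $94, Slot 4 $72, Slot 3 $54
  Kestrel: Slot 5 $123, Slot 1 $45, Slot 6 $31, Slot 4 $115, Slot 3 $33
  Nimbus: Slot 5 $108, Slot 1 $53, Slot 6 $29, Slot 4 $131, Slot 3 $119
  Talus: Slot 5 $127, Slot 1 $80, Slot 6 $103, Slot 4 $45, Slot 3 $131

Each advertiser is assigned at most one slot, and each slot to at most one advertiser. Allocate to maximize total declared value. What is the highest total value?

This is the linear assignment problem.
Optimal: Harbor→Slot 5 ($148), Ridgeline→Slot 1 ($71), Kestrel→Slot 4 ($115), Nimbus→Slot 3 ($119), Talus→Slot 6 ($103) — total 148+71+115+119+103 = $556.
Max-entry greedy (repeatedly take the single best remaining cell) gives $549, worse by 7.
Swapping Talus↔Harbor (Talus→Slot 5 $127, Harbor→Slot 6 $55) loses 69.

Maximum total: $556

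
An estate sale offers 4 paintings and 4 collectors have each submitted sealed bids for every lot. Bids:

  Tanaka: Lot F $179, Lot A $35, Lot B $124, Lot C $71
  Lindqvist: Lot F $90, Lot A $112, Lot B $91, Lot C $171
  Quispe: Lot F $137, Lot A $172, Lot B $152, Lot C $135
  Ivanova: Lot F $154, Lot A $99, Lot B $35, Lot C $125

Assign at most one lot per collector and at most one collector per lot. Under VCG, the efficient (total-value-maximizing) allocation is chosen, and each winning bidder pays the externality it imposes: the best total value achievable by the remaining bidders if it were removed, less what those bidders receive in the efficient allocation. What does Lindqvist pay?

Lindqvist pays $26.

Efficient allocation: Tanaka→Lot B ($124), Lindqvist→Lot C ($171), Quispe→Lot A ($172), Ivanova→Lot F ($154); total welfare W = $621.
Lindqvist receives Lot C at value $171, so the others get W − 171 = $450.
Without Lindqvist: best allocation of the remaining 3 bidders over all 4 lots is Tanaka→Lot F ($179), Quispe→Lot A ($172), Ivanova→Lot C ($125), total $476.
VCG payment = (others' best without Lindqvist) − (others' welfare with Lindqvist) = 476 − 450 = $26.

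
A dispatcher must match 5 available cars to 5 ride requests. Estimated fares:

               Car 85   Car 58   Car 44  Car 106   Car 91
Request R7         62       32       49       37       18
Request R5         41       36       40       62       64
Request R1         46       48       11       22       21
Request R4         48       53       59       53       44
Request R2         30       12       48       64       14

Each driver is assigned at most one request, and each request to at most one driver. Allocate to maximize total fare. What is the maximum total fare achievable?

This is the linear assignment problem.
Optimal: Car 85→Request R7 ($62), Car 58→Request R1 ($48), Car 44→Request R4 ($59), Car 106→Request R2 ($64), Car 91→Request R5 ($64) — total 62+48+59+64+64 = $297.
Row-greedy (each driver in turn takes its best remaining request) gives $246, worse by 51.
Every other assignment is strictly worse.

Maximum total: $297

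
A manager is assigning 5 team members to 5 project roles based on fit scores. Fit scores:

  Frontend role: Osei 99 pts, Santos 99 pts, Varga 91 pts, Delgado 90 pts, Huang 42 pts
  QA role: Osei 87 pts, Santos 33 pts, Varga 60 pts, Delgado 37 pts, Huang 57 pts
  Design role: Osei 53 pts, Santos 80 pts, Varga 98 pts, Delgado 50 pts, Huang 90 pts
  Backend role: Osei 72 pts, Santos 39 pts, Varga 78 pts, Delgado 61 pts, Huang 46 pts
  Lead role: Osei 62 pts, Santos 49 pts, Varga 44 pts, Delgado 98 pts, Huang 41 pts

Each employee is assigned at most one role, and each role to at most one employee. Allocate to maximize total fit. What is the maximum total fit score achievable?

Maximum total: 452 pts

Optimal: Osei→QA role (87 pts), Santos→Frontend role (99 pts), Varga→Backend role (78 pts), Delgado→Lead role (98 pts), Huang→Design role (90 pts) — total 87+99+78+98+90 = 452 pts.
Max-entry greedy (repeatedly take the single best remaining cell) gives 391 pts, worse by 61.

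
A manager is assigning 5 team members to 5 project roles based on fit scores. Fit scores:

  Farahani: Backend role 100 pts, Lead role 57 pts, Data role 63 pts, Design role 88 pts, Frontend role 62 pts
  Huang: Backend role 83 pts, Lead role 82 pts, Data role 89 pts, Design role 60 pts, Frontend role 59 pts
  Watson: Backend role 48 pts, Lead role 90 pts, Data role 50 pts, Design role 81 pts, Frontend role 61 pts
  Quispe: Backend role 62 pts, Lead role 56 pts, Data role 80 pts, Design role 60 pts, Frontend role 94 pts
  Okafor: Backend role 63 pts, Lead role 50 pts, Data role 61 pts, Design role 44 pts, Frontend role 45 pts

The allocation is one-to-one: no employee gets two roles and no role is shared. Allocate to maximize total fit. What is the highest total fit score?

Optimal: Farahani→Design role (88 pts), Huang→Data role (89 pts), Watson→Lead role (90 pts), Quispe→Frontend role (94 pts), Okafor→Backend role (63 pts) — total 88+89+90+94+63 = 424 pts.
Column-greedy (each role in turn goes to its best remaining employee) gives 384 pts, worse by 40.
Next-best assignment: Farahani→Backend role, Huang→Lead role, Watson→Design role, Quispe→Frontend role, Okafor→Data role = 418 pts.
Checked against all permutations: 424 pts is optimal.

Max total: 424 pts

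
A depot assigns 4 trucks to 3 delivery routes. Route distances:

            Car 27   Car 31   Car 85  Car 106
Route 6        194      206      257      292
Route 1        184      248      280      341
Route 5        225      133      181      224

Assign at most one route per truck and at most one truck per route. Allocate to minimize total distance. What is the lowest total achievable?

This is a one-to-one assignment (minimum-cost bipartite matching).
Optimal: Car 31→Route 6 (206 km), Car 27→Route 1 (184 km), Car 85→Route 5 (181 km) — total 206+184+181 = 571 km.
No other one-to-one assignment undercuts 571 km.

Min total: 571 km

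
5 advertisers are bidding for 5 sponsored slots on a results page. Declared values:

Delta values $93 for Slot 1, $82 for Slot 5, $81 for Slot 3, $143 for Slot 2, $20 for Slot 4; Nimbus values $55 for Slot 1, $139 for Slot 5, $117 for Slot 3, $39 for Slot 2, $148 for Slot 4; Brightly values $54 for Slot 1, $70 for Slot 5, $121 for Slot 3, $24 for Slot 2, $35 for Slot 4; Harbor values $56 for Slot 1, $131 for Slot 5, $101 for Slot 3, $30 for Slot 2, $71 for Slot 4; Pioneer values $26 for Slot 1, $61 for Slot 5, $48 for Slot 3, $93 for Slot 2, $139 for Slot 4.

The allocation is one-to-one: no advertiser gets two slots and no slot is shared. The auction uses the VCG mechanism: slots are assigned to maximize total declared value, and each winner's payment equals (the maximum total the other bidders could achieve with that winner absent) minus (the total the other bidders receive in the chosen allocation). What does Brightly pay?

Brightly pays $53.

Efficient allocation: Delta→Slot 2 ($143), Nimbus→Slot 5 ($139), Brightly→Slot 3 ($121), Harbor→Slot 1 ($56), Pioneer→Slot 4 ($139); total welfare W = $598.
Brightly receives Slot 3 at value $121, so the others get W − 121 = $477.
Without Brightly: best allocation of the remaining 4 bidders over all 5 slots is Delta→Slot 2 ($143), Nimbus→Slot 3 ($117), Harbor→Slot 5 ($131), Pioneer→Slot 4 ($139), total $530.
VCG payment = (others' best without Brightly) − (others' welfare with Brightly) = 530 − 477 = $53.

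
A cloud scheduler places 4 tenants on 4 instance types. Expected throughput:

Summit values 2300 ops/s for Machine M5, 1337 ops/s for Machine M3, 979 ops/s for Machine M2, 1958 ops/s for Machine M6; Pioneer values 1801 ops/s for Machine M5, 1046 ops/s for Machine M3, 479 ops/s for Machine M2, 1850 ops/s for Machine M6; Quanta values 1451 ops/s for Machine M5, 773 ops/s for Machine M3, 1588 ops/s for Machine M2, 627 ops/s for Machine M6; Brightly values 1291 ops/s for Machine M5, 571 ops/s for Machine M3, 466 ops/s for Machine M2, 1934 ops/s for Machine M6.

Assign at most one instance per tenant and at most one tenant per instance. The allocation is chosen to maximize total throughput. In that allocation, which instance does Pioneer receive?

Pioneer receives Machine M3.

Optimal: Summit→Machine M5 (2300 ops/s), Pioneer→Machine M3 (1046 ops/s), Quanta→Machine M2 (1588 ops/s), Brightly→Machine M6 (1934 ops/s) — total 2300+1046+1588+1934 = 6868 ops/s.
Row-greedy (each tenant in turn takes its best remaining instance) gives 6309 ops/s, worse by 559.
Every other assignment is strictly worse.
Pioneer's own top instance is Machine M6 (1850 ops/s), but forcing Pioneer→Machine M6 and reassigning the rest optimally gives only 6309 ops/s — worse by 559.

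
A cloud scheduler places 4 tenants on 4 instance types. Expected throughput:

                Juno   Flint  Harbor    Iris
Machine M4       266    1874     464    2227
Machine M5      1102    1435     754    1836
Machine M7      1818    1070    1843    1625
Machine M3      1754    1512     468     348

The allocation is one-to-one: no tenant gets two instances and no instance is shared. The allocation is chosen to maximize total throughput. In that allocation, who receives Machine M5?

This is the linear assignment problem.
Optimal: Juno→Machine M3 (1754 ops/s), Flint→Machine M4 (1874 ops/s), Harbor→Machine M7 (1843 ops/s), Iris→Machine M5 (1836 ops/s) — total 1754+1874+1843+1836 = 7307 ops/s.
Row-greedy (each tenant in turn takes its best remaining instance) gives 4794 ops/s, worse by 2513.
Next-best assignment: Juno→Machine M3, Flint→Machine M5, Harbor→Machine M7, Iris→Machine M4 = 7259 ops/s.
Swapping Harbor↔Juno (Harbor→Machine M3 468 ops/s, Juno→Machine M7 1818 ops/s) loses 1311.
Iris's own top instance is Machine M4 (2227 ops/s), but forcing Iris→Machine M4 and reassigning the rest optimally gives only 7259 ops/s — worse by 48.

Iris receives Machine M5.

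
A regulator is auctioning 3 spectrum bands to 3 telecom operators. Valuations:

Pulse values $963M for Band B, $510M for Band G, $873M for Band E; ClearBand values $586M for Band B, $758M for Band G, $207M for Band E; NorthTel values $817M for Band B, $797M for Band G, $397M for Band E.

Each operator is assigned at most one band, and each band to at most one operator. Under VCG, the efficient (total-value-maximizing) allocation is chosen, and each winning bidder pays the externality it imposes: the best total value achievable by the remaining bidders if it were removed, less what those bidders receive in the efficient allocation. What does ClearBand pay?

ClearBand pays $70M.

Efficient allocation: Pulse→Band E ($873M), ClearBand→Band G ($758M), NorthTel→Band B ($817M); total welfare W = $2448M.
ClearBand receives Band G at value $758M, so the others get W − 758 = $1690M.
Without ClearBand: best allocation of the remaining 2 bidders over all 3 bands is Pulse→Band B ($963M), NorthTel→Band G ($797M), total $1760M.
VCG payment = (others' best without ClearBand) − (others' welfare with ClearBand) = 1760 − 1690 = $70M.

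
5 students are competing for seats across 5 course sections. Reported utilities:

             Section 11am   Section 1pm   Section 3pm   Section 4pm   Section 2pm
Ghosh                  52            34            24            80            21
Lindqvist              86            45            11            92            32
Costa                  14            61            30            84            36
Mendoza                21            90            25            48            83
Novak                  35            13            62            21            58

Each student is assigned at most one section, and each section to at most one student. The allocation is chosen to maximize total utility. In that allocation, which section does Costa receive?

Costa receives Section 1pm.

Optimal: Ghosh→Section 4pm (80 points), Lindqvist→Section 11am (86 points), Costa→Section 1pm (61 points), Mendoza→Section 2pm (83 points), Novak→Section 3pm (62 points) — total 80+86+61+83+62 = 372 points.
Next-best assignment: Ghosh→Section 4pm, Lindqvist→Section 11am, Costa→Section 2pm, Mendoza→Section 1pm, Novak→Section 3pm = 354 points.
Every other assignment is strictly worse.
Costa's own top section is Section 4pm (84 points), but forcing Costa→Section 4pm and reassigning the rest optimally gives only 349 points — worse by 23.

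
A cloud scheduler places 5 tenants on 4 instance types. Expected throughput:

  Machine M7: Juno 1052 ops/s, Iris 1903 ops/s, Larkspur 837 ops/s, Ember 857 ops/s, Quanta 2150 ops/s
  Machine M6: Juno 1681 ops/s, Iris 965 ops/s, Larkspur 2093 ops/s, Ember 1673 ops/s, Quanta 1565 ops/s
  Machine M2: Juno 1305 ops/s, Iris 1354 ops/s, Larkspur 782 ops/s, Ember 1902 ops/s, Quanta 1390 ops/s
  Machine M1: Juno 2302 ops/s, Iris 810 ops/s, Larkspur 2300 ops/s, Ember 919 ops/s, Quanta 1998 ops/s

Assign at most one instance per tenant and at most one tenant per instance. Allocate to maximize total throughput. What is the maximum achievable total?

This is the linear assignment problem.
Optimal: Quanta→Machine M7 (2150 ops/s), Larkspur→Machine M6 (2093 ops/s), Ember→Machine M2 (1902 ops/s), Juno→Machine M1 (2302 ops/s) — total 2150+2093+1902+2302 = 8447 ops/s.
Row-greedy (each tenant in turn takes its best remaining instance) gives 8200 ops/s, worse by 247.
Swapping Quanta↔Ember (Quanta→Machine M2 1390 ops/s, Ember→Machine M7 857 ops/s) loses 1805.
No other one-to-one assignment exceeds 8447 ops/s.

Max total: 8447 ops/s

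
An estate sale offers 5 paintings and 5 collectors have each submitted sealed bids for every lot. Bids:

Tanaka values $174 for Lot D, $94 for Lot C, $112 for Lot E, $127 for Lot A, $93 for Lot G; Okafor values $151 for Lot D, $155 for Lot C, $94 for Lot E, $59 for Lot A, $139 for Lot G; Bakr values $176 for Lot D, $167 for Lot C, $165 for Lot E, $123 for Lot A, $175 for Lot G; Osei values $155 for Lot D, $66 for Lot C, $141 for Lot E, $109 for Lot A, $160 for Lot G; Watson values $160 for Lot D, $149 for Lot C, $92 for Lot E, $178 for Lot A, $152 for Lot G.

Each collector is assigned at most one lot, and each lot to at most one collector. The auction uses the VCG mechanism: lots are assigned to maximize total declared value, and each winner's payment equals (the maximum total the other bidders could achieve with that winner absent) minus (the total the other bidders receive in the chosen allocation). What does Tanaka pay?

Tanaka pays $11.

Efficient allocation: Tanaka→Lot D ($174), Okafor→Lot C ($155), Bakr→Lot E ($165), Osei→Lot G ($160), Watson→Lot A ($178); total welfare W = $832.
Tanaka receives Lot D at value $174, so the others get W − 174 = $658.
Without Tanaka: best allocation of the remaining 4 bidders over all 5 lots is Okafor→Lot C ($155), Bakr→Lot D ($176), Osei→Lot G ($160), Watson→Lot A ($178), total $669.
VCG payment = (others' best without Tanaka) − (others' welfare with Tanaka) = 669 − 658 = $11.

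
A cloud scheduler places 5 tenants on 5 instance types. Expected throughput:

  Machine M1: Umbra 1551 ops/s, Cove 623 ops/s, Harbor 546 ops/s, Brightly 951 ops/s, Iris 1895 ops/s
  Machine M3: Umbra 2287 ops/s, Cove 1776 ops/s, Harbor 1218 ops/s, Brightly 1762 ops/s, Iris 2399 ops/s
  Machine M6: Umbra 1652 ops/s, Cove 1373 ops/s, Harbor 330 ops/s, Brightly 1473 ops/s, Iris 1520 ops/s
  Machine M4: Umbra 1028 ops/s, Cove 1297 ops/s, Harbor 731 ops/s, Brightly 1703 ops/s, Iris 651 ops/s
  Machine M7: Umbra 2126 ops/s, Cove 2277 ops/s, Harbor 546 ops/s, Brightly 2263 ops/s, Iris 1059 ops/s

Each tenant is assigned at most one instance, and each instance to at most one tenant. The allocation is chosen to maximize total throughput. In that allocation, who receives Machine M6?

Umbra receives Machine M6.

This is the linear assignment problem.
Optimal: Umbra→Machine M6 (1652 ops/s), Cove→Machine M7 (2277 ops/s), Harbor→Machine M3 (1218 ops/s), Brightly→Machine M4 (1703 ops/s), Iris→Machine M1 (1895 ops/s) — total 1652+2277+1218+1703+1895 = 8745 ops/s.
Row-greedy (each tenant in turn takes its best remaining instance) gives 8663 ops/s, worse by 82.
No other one-to-one assignment exceeds 8745 ops/s.
Umbra's own top instance is Machine M3 (2287 ops/s), but forcing Umbra→Machine M3 and reassigning the rest optimally gives only 8663 ops/s — worse by 82.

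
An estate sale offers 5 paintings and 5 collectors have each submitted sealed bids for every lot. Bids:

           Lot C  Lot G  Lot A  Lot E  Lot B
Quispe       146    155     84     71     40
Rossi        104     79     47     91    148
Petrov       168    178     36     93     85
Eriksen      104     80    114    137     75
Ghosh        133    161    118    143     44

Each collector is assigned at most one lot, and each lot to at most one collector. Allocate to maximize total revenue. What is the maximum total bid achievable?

Maximum total: $729

Optimal: Quispe→Lot C ($146), Rossi→Lot B ($148), Petrov→Lot G ($178), Eriksen→Lot A ($114), Ghosh→Lot E ($143) — total 146+148+178+114+143 = $729.
Row-greedy (each collector in turn takes its best remaining lot) gives $726, worse by 3.
Next-best assignment: Quispe→Lot G, Rossi→Lot B, Petrov→Lot C, Eriksen→Lot A, Ghosh→Lot E = $728.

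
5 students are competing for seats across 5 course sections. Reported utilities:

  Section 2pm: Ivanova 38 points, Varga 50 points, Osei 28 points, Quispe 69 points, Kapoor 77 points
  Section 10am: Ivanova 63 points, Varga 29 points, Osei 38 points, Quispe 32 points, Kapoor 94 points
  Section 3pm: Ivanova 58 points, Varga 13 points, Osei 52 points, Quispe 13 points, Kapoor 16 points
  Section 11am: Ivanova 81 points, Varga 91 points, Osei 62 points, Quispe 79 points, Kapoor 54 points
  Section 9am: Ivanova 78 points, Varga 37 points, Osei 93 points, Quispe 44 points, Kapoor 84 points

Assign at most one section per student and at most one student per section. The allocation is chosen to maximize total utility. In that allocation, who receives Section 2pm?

Quispe receives Section 2pm.

Optimal: Ivanova→Section 3pm (58 points), Varga→Section 11am (91 points), Osei→Section 9am (93 points), Quispe→Section 2pm (69 points), Kapoor→Section 10am (94 points) — total 58+91+93+69+94 = 405 points.
Row-greedy (each student in turn takes its best remaining section) gives 272 points, worse by 133.
Next-best assignment: Ivanova→Section 9am, Varga→Section 11am, Osei→Section 3pm, Quispe→Section 2pm, Kapoor→Section 10am = 384 points.
Checked against all permutations: 405 points is optimal.
Quispe's own top section is Section 11am (79 points), but forcing Quispe→Section 11am and reassigning the rest optimally gives only 374 points — worse by 31.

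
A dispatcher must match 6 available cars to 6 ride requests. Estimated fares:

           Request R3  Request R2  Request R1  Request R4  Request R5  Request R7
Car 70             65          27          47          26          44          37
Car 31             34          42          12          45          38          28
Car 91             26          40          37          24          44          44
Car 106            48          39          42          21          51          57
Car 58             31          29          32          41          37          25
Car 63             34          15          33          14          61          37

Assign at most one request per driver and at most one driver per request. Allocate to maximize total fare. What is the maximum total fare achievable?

Max total: $303

Optimal: Car 70→Request R3 ($65), Car 31→Request R2 ($42), Car 91→Request R1 ($37), Car 106→Request R7 ($57), Car 58→Request R4 ($41), Car 63→Request R5 ($61) — total 65+42+37+57+41+61 = $303.
Row-greedy (each driver in turn takes its best remaining request) gives $258, worse by 45.
No other one-to-one assignment exceeds $303.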